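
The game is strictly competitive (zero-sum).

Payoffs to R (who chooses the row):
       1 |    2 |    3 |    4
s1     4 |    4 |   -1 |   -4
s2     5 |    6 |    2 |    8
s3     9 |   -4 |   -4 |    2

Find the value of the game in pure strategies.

Row minima: -4, 2, -4 → R's maximin is 2.
Column maxima: 9, 6, 2, 8 → C's minimax is 2.
They coincide at (s2, 3), so the value is 2.

2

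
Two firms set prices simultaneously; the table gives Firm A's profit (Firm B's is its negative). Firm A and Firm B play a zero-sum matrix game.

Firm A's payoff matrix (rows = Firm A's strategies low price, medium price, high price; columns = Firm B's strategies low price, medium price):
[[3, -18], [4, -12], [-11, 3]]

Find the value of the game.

-4

Row low price is strictly dominated by row medium price, so Firm A never plays it.
The remaining 2×2 game on (medium price, high price) × (low price, medium price) has no saddle point. Let Firm A play medium price with probability p; indifference gives 4p − 11(1−p) = −12p + 3(1−p), so p = 7/15.
Similarly Firm B's optimal q on low price is 1/2, and the value is 4·(1/2) + (-12)·(1/2) = -4.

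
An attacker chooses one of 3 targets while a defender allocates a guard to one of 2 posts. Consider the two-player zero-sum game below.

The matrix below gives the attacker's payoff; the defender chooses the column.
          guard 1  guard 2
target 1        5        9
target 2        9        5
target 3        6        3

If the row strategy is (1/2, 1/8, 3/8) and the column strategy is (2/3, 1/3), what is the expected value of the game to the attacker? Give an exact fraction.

6

Against (2/3, 1/3), each row's expected payoff is target 1: 19/3; target 2: 23/3; target 3: 5.
Taking the (1/2, 1/8, 3/8)-weighted average: (1/2)·(19/3) + (1/8)·(23/3) + (3/8)·(5) = 6.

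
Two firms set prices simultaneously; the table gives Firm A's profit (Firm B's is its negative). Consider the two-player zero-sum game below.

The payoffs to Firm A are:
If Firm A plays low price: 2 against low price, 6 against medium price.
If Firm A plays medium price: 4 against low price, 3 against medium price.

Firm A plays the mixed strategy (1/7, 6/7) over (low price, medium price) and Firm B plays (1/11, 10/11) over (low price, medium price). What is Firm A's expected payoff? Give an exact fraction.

Against (1/11, 10/11), each row's expected payoff is low price: 62/11; medium price: 34/11.
Taking the (1/7, 6/7)-weighted average: (1/7)·(62/11) + (6/7)·(34/11) = 38/11.

38/11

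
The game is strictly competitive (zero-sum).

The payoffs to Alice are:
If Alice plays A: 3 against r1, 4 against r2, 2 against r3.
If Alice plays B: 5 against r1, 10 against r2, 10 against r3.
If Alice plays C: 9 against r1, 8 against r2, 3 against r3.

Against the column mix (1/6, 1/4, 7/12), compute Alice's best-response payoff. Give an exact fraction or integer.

A: (3)·(1/6) + (4)·(1/4) + (2)·(7/12) = 8/3.
B: (5)·(1/6) + (10)·(1/4) + (10)·(7/12) = 55/6.
C: (9)·(1/6) + (8)·(1/4) + (3)·(7/12) = 21/4.
The best pure response is B with expected payoff 55/6.

55/6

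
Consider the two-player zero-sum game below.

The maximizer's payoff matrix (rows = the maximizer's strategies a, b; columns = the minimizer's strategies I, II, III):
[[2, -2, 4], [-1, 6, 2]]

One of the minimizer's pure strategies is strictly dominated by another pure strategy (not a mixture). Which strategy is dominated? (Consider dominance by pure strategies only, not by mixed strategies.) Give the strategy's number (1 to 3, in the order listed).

3

The minimizer prefers columns that give the maximizer less. Compare III with I: 2 < 4, -1 < 2.
So I strictly dominates III for the minimizer; III is strictly dominated.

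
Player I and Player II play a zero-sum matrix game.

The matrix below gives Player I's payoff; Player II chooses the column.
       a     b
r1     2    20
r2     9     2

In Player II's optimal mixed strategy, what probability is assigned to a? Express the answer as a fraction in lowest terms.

Row minima are 2 and 2, so Player I's maximin is 2; column maxima are 9 and 20, so Player II's minimax is 9. These differ, so the equilibrium is in mixed strategies.
Let Player II play a with probability q. Player I is indifferent when 2q + 20(1−q) = 9q + 2(1−q), giving q = 18/25.

18/25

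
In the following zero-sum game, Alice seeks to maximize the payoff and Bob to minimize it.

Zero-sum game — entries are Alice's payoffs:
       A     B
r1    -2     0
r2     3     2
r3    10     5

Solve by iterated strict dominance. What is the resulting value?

5

Row r2 is strictly dominated by row r3 (10>3, 5>2); eliminate r2.
Row r1 is strictly dominated by row r3 (10>-2, 5>0); eliminate r1.
Column A is strictly dominated by B for Bob (5<10); eliminate A.
Only (r3, B) remains, with payoff 5.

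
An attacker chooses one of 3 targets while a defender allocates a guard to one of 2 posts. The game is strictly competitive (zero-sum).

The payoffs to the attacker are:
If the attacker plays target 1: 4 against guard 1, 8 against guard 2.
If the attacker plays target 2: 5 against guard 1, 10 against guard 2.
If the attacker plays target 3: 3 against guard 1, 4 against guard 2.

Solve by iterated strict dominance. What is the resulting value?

Column guard 2 is strictly dominated by guard 1 for the defender (4<8, 5<10, 3<4); eliminate guard 2.
Row target 3 is strictly dominated by row target 1 (4>3); eliminate target 3.
Row target 1 is strictly dominated by row target 2 (5>4); eliminate target 1.
Only (target 2, guard 1) remains, with payoff 5.

5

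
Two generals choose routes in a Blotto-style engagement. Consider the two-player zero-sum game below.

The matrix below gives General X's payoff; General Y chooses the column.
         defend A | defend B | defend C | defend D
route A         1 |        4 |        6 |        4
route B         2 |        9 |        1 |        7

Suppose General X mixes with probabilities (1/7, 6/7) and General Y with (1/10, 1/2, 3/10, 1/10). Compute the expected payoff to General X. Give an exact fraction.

Against (1/10, 1/2, 3/10, 1/10), each row's expected payoff is route A: 43/10; route B: 57/10.
Taking the (1/7, 6/7)-weighted average: (1/7)·(43/10) + (6/7)·(57/10) = 11/2.

11/2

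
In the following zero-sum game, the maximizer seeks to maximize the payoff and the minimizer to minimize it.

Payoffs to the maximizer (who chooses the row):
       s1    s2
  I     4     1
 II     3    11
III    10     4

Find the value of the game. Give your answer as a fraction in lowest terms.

7

Row I is strictly dominated by row III, so the maximizer never plays it.
The remaining 2×2 game on (II, III) × (s1, s2) has no saddle point. Let the maximizer play II with probability p; indifference gives 3p + 10(1−p) = 11p + 4(1−p), so p = 3/7.
Similarly the minimizer's optimal q on s1 is 1/2, and the value is 3·(1/2) + (11)·(1/2) = 7.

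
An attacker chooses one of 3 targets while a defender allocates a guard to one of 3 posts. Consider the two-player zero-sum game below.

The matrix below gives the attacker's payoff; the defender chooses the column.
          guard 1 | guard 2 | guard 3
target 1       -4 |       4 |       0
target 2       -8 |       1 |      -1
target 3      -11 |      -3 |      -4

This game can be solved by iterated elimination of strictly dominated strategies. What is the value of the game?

Column guard 3 is strictly dominated by guard 1 for the defender (-4<0, -8<-1, -11<-4); eliminate guard 3.
Column guard 2 is strictly dominated by guard 1 for the defender (-4<4, -8<1, -11<-3); eliminate guard 2.
Row target 3 is strictly dominated by row target 1 (-4>-11); eliminate target 3.
Row target 2 is strictly dominated by row target 1 (-4>-8); eliminate target 2.
Only (target 1, guard 1) remains, with payoff -4.

-4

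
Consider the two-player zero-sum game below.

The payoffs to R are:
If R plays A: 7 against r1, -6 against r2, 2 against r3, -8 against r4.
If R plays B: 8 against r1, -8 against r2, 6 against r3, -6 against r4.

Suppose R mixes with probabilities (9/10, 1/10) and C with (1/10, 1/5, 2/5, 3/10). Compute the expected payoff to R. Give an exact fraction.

-191/100

Against (1/10, 1/5, 2/5, 3/10), each row's expected payoff is A: -21/10; B: -1/5.
Taking the (9/10, 1/10)-weighted average: (9/10)·(-21/10) + (1/10)·(-1/5) = -191/100.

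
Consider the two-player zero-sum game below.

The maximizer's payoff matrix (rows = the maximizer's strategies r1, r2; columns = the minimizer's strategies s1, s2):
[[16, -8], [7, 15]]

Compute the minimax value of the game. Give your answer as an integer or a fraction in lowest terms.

Row minima are -8 and 7, so the maximizer's maximin is 7; column maxima are 16 and 15, so the minimizer's minimax is 15. These differ, so the equilibrium is in mixed strategies.
Let the maximizer play r1 with probability p. The minimizer is indifferent when 16p + 7(1−p) = −8p + 15(1−p), giving p = 1/4.
Let the minimizer play s1 with probability q. The maximizer is indifferent when 16q − 8(1−q) = 7q + 15(1−q), giving q = 23/32.
The value is 16·(23/32) + (-8)·(9/32) = 37/4.

37/4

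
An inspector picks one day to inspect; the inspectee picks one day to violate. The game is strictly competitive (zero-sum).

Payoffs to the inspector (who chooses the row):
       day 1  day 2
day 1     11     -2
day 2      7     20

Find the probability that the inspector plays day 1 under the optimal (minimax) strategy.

Row minima are -2 and 7, so the inspector's maximin is 7; column maxima are 11 and 20, so the inspectee's minimax is 11. These differ, so the equilibrium is in mixed strategies.
Let the inspector play day 1 with probability p. The inspectee is indifferent when 11p + 7(1−p) = −2p + 20(1−p), giving p = 1/2.

1/2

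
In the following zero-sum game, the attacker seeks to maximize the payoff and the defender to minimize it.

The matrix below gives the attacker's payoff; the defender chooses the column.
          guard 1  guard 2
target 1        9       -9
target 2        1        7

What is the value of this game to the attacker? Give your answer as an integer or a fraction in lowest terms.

Row minima are -9 and 1, so the attacker's maximin is 1; column maxima are 9 and 7, so the defender's minimax is 7. These differ, so the equilibrium is in mixed strategies.
Let the attacker play target 1 with probability p. The defender is indifferent when 9p + (1−p) = −9p + 7(1−p), giving p = 1/4.
Let the defender play guard 1 with probability q. The attacker is indifferent when 9q − 9(1−q) = q + 7(1−q), giving q = 2/3.
The value is 9·(2/3) + (-9)·(1/3) = 3.

3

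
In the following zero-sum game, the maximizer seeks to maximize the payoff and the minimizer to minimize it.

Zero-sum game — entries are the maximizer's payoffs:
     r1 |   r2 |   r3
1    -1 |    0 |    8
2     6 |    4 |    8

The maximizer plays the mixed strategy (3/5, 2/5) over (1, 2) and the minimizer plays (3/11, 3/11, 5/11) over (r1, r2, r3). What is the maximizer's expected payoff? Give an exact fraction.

Against (3/11, 3/11, 5/11), each row's expected payoff is 1: 37/11; 2: 70/11.
Taking the (3/5, 2/5)-weighted average: (3/5)·(37/11) + (2/5)·(70/11) = 251/55.

251/55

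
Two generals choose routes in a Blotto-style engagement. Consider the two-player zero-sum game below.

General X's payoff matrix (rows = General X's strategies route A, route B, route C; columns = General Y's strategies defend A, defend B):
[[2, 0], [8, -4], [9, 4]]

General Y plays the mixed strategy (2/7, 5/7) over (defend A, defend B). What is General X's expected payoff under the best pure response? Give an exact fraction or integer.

38/7

route A: (2)·(2/7) + (0)·(5/7) = 4/7.
route B: (8)·(2/7) + (-4)·(5/7) = -4/7.
route C: (9)·(2/7) + (4)·(5/7) = 38/7.
The best pure response is route C with expected payoff 38/7.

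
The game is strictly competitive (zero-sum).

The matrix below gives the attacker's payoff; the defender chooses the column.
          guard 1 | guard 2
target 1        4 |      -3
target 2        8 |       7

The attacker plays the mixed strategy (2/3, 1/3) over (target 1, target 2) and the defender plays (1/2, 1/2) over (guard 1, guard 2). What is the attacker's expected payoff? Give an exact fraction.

Against (1/2, 1/2), each row's expected payoff is target 1: 1/2; target 2: 15/2.
Taking the (2/3, 1/3)-weighted average: (2/3)·(1/2) + (1/3)·(15/2) = 17/6.

17/6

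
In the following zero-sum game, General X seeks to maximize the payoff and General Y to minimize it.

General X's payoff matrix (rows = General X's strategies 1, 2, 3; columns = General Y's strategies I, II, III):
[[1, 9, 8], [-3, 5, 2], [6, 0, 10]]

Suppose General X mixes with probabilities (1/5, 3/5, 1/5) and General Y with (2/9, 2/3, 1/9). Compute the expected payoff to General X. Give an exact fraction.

Against (2/9, 2/3, 1/9), each row's expected payoff is 1: 64/9; 2: 26/9; 3: 22/9.
Taking the (1/5, 3/5, 1/5)-weighted average: (1/5)·(64/9) + (3/5)·(26/9) + (1/5)·(22/9) = 164/45.

164/45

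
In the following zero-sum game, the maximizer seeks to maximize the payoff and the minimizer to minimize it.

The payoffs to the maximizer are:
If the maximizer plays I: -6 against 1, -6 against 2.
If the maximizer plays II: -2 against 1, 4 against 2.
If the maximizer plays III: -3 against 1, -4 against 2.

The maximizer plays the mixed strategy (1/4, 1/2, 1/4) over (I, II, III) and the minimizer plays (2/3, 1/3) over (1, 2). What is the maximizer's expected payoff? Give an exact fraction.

-7/3

Against (2/3, 1/3), each row's expected payoff is I: -6; II: 0; III: -10/3.
Taking the (1/4, 1/2, 1/4)-weighted average: (1/4)·(-6) + (1/2)·(0) + (1/4)·(-10/3) = -7/3.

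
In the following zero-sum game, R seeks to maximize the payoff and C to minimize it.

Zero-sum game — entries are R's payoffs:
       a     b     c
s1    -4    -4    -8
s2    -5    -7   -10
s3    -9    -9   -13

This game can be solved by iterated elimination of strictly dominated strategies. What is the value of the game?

-8

Row s3 is strictly dominated by row s1 (-4>-9, -4>-9, -8>-13); eliminate s3.
Row s2 is strictly dominated by row s1 (-4>-5, -4>-7, -8>-10); eliminate s2.
Column b is strictly dominated by c for C (-8<-4); eliminate b.
Column a is strictly dominated by c for C (-8<-4); eliminate a.
Only (s1, c) remains, with payoff -8.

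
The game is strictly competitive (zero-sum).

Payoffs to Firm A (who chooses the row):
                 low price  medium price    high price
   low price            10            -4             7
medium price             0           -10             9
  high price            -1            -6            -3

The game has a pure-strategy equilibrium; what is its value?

-4

Row minima: -4, -10, -6 → Firm A's maximin is -4.
Column maxima: 10, -4, 9 → Firm B's minimax is -4.
They coincide at (low price, medium price), so the value is -4.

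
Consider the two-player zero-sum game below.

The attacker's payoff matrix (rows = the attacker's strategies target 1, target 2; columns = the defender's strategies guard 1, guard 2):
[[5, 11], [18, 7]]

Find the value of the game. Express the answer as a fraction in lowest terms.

Row minima are 5 and 7, so the attacker's maximin is 7; column maxima are 18 and 11, so the defender's minimax is 11. These differ, so the equilibrium is in mixed strategies.
Let the attacker play target 1 with probability p. The defender is indifferent when 5p + 18(1−p) = 11p + 7(1−p), giving p = 11/17.
Let the defender play guard 1 with probability q. The attacker is indifferent when 5q + 11(1−q) = 18q + 7(1−q), giving q = 4/17.
The value is 5·(4/17) + (11)·(13/17) = 163/17.

163/17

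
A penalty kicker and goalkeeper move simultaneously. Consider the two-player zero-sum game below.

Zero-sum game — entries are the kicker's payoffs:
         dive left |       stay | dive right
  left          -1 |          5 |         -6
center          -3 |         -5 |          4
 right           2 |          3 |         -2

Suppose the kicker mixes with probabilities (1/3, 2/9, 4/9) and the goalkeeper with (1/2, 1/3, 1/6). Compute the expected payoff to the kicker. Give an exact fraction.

Against (1/2, 1/3, 1/6), each row's expected payoff is left: 1/6; center: -5/2; right: 5/3.
Taking the (1/3, 2/9, 4/9)-weighted average: (1/3)·(1/6) + (2/9)·(-5/2) + (4/9)·(5/3) = 13/54.

13/54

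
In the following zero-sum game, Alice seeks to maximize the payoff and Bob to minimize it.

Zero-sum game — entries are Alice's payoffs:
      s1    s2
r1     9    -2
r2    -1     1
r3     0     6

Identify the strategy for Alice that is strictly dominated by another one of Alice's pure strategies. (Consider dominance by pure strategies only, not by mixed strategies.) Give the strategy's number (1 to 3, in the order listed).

Compare r2 with r3: 0 > -1, 6 > 1.
So r3 strictly dominates r2 for Alice; r2 is strictly dominated.

2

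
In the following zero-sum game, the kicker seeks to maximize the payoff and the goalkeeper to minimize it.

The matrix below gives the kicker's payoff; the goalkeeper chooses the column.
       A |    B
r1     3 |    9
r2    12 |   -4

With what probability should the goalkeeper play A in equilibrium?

Row minima are 3 and -4, so the kicker's maximin is 3; column maxima are 12 and 9, so the goalkeeper's minimax is 9. These differ, so the equilibrium is in mixed strategies.
Let the goalkeeper play A with probability q. The kicker is indifferent when 3q + 9(1−q) = 12q − 4(1−q), giving q = 13/22.

13/22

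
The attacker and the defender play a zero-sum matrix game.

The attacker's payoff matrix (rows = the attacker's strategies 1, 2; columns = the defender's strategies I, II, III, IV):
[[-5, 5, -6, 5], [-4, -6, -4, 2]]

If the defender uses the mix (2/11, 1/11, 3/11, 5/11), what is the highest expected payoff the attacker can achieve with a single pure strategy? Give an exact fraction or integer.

2/11

1: (-5)·(2/11) + (5)·(1/11) + (-6)·(3/11) + (5)·(5/11) = 2/11.
2: (-4)·(2/11) + (-6)·(1/11) + (-4)·(3/11) + (2)·(5/11) = -16/11.
The best pure response is 1 with expected payoff 2/11.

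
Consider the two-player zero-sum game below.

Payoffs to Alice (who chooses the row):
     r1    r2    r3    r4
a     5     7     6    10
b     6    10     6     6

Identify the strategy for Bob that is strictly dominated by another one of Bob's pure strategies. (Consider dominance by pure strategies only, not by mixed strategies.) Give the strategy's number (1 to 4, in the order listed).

Bob prefers columns that give Alice less. Compare r2 with r1: 5 < 7, 6 < 10.
So r1 strictly dominates r2 for Bob; r2 is strictly dominated.

2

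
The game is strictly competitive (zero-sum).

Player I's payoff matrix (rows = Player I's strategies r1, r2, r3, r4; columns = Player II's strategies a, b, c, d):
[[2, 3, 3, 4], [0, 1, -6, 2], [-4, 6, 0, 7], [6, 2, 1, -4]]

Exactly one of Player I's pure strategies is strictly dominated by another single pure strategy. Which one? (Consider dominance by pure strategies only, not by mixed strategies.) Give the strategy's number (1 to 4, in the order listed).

2

Compare r2 with r1: 2 > 0, 3 > 1, 3 > -6, 4 > 2.
So r1 strictly dominates r2 for Player I; r2 is strictly dominated.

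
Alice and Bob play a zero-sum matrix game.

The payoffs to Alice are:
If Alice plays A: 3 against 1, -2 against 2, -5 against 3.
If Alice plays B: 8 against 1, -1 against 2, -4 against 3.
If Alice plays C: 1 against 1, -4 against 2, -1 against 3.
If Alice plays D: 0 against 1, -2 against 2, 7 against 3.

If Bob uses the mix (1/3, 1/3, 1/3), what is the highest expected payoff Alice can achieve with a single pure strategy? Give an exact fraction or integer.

A: (3)·(1/3) + (-2)·(1/3) + (-5)·(1/3) = -4/3.
B: (8)·(1/3) + (-1)·(1/3) + (-4)·(1/3) = 1.
C: (1)·(1/3) + (-4)·(1/3) + (-1)·(1/3) = -4/3.
D: (0)·(1/3) + (-2)·(1/3) + (7)·(1/3) = 5/3.
The best pure response is D with expected payoff 5/3.

5/3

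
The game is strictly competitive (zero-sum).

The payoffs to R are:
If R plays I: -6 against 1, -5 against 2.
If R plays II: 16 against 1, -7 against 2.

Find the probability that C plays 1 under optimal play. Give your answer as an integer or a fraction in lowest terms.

1/12

Row minima are -6 and -7, so R's maximin is -6; column maxima are 16 and -5, so C's minimax is -5. These differ, so the equilibrium is in mixed strategies.
Let C play 1 with probability q. R is indifferent when −6q − 5(1−q) = 16q − 7(1−q), giving q = 1/12.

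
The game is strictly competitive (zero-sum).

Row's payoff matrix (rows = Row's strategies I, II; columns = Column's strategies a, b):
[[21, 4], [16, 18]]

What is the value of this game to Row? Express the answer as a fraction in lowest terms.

Row minima are 4 and 16, so Row's maximin is 16; column maxima are 21 and 18, so Column's minimax is 18. These differ, so the equilibrium is in mixed strategies.
Let Row play I with probability p. Column is indifferent when 21p + 16(1−p) = 4p + 18(1−p), giving p = 2/19.
Let Column play a with probability q. Row is indifferent when 21q + 4(1−q) = 16q + 18(1−q), giving q = 14/19.
The value is 21·(14/19) + (4)·(5/19) = 314/19.

314/19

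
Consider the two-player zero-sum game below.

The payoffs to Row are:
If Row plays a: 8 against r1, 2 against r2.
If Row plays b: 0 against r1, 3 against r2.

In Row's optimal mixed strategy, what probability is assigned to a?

1/3

Row minima are 2 and 0, so Row's maximin is 2; column maxima are 8 and 3, so Column's minimax is 3. These differ, so the equilibrium is in mixed strategies.
Let Row play a with probability p. Column is indifferent when 8p = 2p + 3(1−p), giving p = 1/3.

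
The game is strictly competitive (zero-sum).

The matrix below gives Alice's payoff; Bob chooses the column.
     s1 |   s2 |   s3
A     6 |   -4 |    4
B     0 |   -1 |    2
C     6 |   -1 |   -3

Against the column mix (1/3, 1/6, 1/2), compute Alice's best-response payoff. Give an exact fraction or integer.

A: (6)·(1/3) + (-4)·(1/6) + (4)·(1/2) = 10/3.
B: (0)·(1/3) + (-1)·(1/6) + (2)·(1/2) = 5/6.
C: (6)·(1/3) + (-1)·(1/6) + (-3)·(1/2) = 1/3.
The best pure response is A with expected payoff 10/3.

10/3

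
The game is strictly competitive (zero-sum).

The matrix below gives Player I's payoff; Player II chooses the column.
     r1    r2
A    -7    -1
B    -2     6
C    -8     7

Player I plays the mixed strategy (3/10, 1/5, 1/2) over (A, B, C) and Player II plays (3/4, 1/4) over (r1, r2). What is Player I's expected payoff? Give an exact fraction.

-151/40

Against (3/4, 1/4), each row's expected payoff is A: -11/2; B: 0; C: -17/4.
Taking the (3/10, 1/5, 1/2)-weighted average: (3/10)·(-11/2) + (1/5)·(0) + (1/2)·(-17/4) = -151/40.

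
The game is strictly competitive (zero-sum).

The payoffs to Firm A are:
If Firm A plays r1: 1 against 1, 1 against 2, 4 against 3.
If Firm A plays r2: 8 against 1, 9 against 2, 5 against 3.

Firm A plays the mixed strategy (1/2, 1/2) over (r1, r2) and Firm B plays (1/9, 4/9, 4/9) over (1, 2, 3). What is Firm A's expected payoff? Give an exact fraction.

85/18

Against (1/9, 4/9, 4/9), each row's expected payoff is r1: 7/3; r2: 64/9.
Taking the (1/2, 1/2)-weighted average: (1/2)·(7/3) + (1/2)·(64/9) = 85/18.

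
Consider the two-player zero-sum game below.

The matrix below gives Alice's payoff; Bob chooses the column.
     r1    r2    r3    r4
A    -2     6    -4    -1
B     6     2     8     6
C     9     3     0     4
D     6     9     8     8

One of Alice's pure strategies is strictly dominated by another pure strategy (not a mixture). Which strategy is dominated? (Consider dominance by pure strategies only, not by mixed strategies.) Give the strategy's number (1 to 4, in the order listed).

1

Compare A with D: 6 > -2, 9 > 6, 8 > -4, 8 > -1.
So D strictly dominates A for Alice; A is strictly dominated.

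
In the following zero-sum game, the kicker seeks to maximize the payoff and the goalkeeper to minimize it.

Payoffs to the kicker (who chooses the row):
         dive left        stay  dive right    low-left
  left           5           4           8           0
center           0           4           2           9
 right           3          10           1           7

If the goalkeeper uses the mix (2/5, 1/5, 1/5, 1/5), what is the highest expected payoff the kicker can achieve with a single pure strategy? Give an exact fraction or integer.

left: (5)·(2/5) + (4)·(1/5) + (8)·(1/5) + (0)·(1/5) = 22/5.
center: (0)·(2/5) + (4)·(1/5) + (2)·(1/5) + (9)·(1/5) = 3.
right: (3)·(2/5) + (10)·(1/5) + (1)·(1/5) + (7)·(1/5) = 24/5.
The best pure response is right with expected payoff 24/5.

24/5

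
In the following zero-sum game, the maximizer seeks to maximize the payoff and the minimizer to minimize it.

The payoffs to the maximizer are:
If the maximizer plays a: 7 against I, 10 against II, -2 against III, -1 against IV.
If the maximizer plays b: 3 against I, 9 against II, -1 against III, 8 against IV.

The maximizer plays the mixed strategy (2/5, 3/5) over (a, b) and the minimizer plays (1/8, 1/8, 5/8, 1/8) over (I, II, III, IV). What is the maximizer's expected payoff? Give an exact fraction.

57/40

Against (1/8, 1/8, 5/8, 1/8), each row's expected payoff is a: 3/4; b: 15/8.
Taking the (2/5, 3/5)-weighted average: (2/5)·(3/4) + (3/5)·(15/8) = 57/40.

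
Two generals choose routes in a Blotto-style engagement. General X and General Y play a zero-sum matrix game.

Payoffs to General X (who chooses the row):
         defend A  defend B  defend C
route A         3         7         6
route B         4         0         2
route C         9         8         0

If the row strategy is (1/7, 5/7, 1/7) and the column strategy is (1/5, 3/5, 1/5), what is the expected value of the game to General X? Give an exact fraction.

93/35

Against (1/5, 3/5, 1/5), each row's expected payoff is route A: 6; route B: 6/5; route C: 33/5.
Taking the (1/7, 5/7, 1/7)-weighted average: (1/7)·(6) + (5/7)·(6/5) + (1/7)·(33/5) = 93/35.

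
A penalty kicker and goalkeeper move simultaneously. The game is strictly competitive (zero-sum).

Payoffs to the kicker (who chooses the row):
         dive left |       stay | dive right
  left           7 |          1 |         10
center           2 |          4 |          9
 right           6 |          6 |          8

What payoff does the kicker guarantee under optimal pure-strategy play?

6

Row minima: 1, 2, 6 → the kicker's maximin is 6.
Column maxima: 7, 6, 10 → the goalkeeper's minimax is 6.
They coincide at (right, stay), so the value is 6.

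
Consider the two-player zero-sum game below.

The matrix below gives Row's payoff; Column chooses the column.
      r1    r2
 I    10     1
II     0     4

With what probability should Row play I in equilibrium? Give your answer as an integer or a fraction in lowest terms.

4/13

Row minima are 1 and 0, so Row's maximin is 1; column maxima are 10 and 4, so Column's minimax is 4. These differ, so the equilibrium is in mixed strategies.
Let Row play I with probability p. Column is indifferent when 10p = p + 4(1−p), giving p = 4/13.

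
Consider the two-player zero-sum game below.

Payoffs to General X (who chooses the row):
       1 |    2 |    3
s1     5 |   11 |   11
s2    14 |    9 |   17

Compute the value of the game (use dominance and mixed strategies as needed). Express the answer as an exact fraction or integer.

Column 3 is strictly dominated by 1 for General Y (it gives General X more in every row).
The remaining 2×2 game on (s1, s2) × (1, 2) has no saddle point. Let General X play s1 with probability p; indifference gives 5p + 14(1−p) = 11p + 9(1−p), so p = 5/11.
Similarly General Y's optimal q on 1 is 2/11, and the value is 5·(2/11) + (11)·(9/11) = 109/11.

109/11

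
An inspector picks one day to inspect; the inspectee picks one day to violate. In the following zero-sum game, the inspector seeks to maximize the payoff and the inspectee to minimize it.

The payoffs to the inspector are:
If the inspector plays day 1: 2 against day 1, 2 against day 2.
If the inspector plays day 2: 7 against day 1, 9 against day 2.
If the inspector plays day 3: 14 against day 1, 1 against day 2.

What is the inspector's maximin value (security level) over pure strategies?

The worst-case payoff for each row is day 1: 2, day 2: 7, day 3: 1.
The best of these is 7.

7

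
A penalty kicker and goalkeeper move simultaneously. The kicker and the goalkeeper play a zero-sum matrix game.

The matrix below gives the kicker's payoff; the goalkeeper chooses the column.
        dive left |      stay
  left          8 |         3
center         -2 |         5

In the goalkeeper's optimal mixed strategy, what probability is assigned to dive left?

Row minima are 3 and -2, so the kicker's maximin is 3; column maxima are 8 and 5, so the goalkeeper's minimax is 5. These differ, so the equilibrium is in mixed strategies.
Let the goalkeeper play dive left with probability q. The kicker is indifferent when 8q + 3(1−q) = −2q + 5(1−q), giving q = 1/6.

1/6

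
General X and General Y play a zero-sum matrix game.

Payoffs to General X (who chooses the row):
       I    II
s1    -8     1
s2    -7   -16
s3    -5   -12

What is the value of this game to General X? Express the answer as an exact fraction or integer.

Row s2 is strictly dominated by row s3, so General X never plays it.
The remaining 2×2 game on (s1, s3) × (I, II) has no saddle point. Let General X play s1 with probability p; indifference gives −8p − 5(1−p) = p − 12(1−p), so p = 7/16.
Similarly General Y's optimal q on I is 13/16, and the value is -8·(13/16) + (1)·(3/16) = -101/16.

-101/16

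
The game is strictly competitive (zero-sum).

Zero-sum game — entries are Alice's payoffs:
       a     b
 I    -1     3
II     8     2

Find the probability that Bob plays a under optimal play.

1/10

Row minima are -1 and 2, so Alice's maximin is 2; column maxima are 8 and 3, so Bob's minimax is 3. These differ, so the equilibrium is in mixed strategies.
Let Bob play a with probability q. Alice is indifferent when −q + 3(1−q) = 8q + 2(1−q), giving q = 1/10.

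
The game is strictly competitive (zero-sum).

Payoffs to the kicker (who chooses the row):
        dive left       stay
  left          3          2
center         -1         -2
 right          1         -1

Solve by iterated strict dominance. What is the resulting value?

2

Row right is strictly dominated by row left (3>1, 2>-1); eliminate right.
Column dive left is strictly dominated by stay for the goalkeeper (2<3, -2<-1); eliminate dive left.
Row center is strictly dominated by row left (2>-2); eliminate center.
Only (left, stay) remains, with payoff 2.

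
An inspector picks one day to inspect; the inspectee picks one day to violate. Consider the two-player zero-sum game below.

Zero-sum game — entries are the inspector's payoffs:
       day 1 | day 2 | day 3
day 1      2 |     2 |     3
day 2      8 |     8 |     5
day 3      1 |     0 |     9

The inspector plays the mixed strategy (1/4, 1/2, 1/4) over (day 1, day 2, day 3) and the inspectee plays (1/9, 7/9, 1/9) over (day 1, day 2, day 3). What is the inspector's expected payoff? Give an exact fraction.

Against (1/9, 7/9, 1/9), each row's expected payoff is day 1: 19/9; day 2: 23/3; day 3: 10/9.
Taking the (1/4, 1/2, 1/4)-weighted average: (1/4)·(19/9) + (1/2)·(23/3) + (1/4)·(10/9) = 167/36.

167/36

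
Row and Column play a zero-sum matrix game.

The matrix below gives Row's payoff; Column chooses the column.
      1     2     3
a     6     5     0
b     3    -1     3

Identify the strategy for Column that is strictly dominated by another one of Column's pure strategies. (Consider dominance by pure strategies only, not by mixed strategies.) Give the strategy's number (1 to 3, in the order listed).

Column prefers columns that give Row less. Compare 1 with 2: 5 < 6, -1 < 3.
So 2 strictly dominates 1 for Column; 1 is strictly dominated.

1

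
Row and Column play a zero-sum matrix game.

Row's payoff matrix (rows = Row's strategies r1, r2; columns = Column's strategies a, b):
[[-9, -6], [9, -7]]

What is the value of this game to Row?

Row minima are -9 and -7, so Row's maximin is -7; column maxima are 9 and -6, so Column's minimax is -6. These differ, so the equilibrium is in mixed strategies.
Let Row play r1 with probability p. Column is indifferent when −9p + 9(1−p) = −6p − 7(1−p), giving p = 16/19.
Let Column play a with probability q. Row is indifferent when −9q − 6(1−q) = 9q − 7(1−q), giving q = 1/19.
The value is -9·(1/19) + (-6)·(18/19) = -117/19.

-117/19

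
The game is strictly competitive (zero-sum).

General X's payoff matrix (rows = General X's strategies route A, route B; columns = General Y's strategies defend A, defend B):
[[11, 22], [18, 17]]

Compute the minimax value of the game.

Row minima are 11 and 17, so General X's maximin is 17; column maxima are 18 and 22, so General Y's minimax is 18. These differ, so the equilibrium is in mixed strategies.
Let General X play route A with probability p. General Y is indifferent when 11p + 18(1−p) = 22p + 17(1−p), giving p = 1/12.
Let General Y play defend A with probability q. General X is indifferent when 11q + 22(1−q) = 18q + 17(1−q), giving q = 5/12.
The value is 11·(5/12) + (22)·(7/12) = 209/12.

209/12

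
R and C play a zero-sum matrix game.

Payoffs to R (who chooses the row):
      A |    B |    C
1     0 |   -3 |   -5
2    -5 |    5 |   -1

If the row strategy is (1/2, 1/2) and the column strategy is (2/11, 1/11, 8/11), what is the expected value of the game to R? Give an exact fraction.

Against (2/11, 1/11, 8/11), each row's expected payoff is 1: -43/11; 2: -13/11.
Taking the (1/2, 1/2)-weighted average: (1/2)·(-43/11) + (1/2)·(-13/11) = -28/11.

-28/11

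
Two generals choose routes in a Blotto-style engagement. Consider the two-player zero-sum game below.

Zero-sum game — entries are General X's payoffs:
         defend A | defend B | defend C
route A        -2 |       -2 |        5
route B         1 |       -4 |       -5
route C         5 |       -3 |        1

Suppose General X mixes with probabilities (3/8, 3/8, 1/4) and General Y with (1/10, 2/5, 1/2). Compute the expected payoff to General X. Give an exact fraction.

-79/80

Against (1/10, 2/5, 1/2), each row's expected payoff is route A: 3/2; route B: -4; route C: -1/5.
Taking the (3/8, 3/8, 1/4)-weighted average: (3/8)·(3/2) + (3/8)·(-4) + (1/4)·(-1/5) = -79/80.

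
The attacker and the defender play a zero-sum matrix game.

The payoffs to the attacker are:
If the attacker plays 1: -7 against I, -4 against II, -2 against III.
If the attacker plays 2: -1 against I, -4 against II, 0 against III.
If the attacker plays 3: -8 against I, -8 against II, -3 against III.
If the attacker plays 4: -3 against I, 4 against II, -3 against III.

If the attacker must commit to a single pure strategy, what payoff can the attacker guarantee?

-3

The worst-case payoff for each row is 1: -7, 2: -4, 3: -8, 4: -3.
The best of these is -3.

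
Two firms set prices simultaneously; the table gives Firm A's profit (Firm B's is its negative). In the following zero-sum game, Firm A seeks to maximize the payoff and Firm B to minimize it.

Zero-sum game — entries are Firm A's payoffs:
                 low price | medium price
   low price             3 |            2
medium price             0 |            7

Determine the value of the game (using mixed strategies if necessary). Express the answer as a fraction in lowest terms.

Row minima are 2 and 0, so Firm A's maximin is 2; column maxima are 3 and 7, so Firm B's minimax is 3. These differ, so the equilibrium is in mixed strategies.
Let Firm A play low price with probability p. Firm B is indifferent when 3p = 2p + 7(1−p), giving p = 7/8.
Let Firm B play low price with probability q. Firm A is indifferent when 3q + 2(1−q) = 7(1−q), giving q = 5/8.
The value is 3·(5/8) + (2)·(3/8) = 21/8.

21/8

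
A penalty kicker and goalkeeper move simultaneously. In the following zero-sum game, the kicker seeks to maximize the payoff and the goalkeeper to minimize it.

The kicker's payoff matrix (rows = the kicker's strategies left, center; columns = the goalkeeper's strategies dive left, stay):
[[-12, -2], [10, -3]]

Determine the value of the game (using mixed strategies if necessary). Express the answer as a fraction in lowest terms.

-56/23

Row minima are -12 and -3, so the kicker's maximin is -3; column maxima are 10 and -2, so the goalkeeper's minimax is -2. These differ, so the equilibrium is in mixed strategies.
Let the kicker play left with probability p. The goalkeeper is indifferent when −12p + 10(1−p) = −2p − 3(1−p), giving p = 13/23.
Let the goalkeeper play dive left with probability q. The kicker is indifferent when −12q − 2(1−q) = 10q − 3(1−q), giving q = 1/23.
The value is -12·(1/23) + (-2)·(22/23) = -56/23.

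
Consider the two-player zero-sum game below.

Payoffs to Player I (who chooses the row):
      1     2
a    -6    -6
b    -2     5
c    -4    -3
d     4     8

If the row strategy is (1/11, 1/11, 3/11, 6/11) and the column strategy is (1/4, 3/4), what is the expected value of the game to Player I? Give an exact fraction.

59/22

Against (1/4, 3/4), each row's expected payoff is a: -6; b: 13/4; c: -13/4; d: 7.
Taking the (1/11, 1/11, 3/11, 6/11)-weighted average: (1/11)·(-6) + (1/11)·(13/4) + (3/11)·(-13/4) + (6/11)·(7) = 59/22.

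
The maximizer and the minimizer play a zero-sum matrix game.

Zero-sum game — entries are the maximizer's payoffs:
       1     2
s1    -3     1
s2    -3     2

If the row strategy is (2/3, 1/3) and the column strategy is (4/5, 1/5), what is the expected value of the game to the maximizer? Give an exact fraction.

-32/15

Against (4/5, 1/5), each row's expected payoff is s1: -11/5; s2: -2.
Taking the (2/3, 1/3)-weighted average: (2/3)·(-11/5) + (1/3)·(-2) = -32/15.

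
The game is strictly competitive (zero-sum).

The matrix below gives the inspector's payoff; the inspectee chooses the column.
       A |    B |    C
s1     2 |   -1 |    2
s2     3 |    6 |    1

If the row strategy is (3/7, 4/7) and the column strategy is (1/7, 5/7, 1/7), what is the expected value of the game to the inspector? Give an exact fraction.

19/7

Against (1/7, 5/7, 1/7), each row's expected payoff is s1: -1/7; s2: 34/7.
Taking the (3/7, 4/7)-weighted average: (3/7)·(-1/7) + (4/7)·(34/7) = 19/7.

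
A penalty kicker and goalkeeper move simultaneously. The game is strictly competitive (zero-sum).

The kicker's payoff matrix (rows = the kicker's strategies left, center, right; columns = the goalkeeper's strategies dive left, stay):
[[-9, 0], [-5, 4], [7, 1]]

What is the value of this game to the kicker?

11/5

Row left is strictly dominated by row center, so the kicker never plays it.
The remaining 2×2 game on (center, right) × (dive left, stay) has no saddle point. Let the kicker play center with probability p; indifference gives −5p + 7(1−p) = 4p + (1−p), so p = 2/5.
Similarly the goalkeeper's optimal q on dive left is 1/5, and the value is -5·(1/5) + (4)·(4/5) = 11/5.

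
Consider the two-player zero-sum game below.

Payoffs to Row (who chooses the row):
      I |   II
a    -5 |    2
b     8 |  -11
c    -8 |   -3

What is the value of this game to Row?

-3/2

Row c is strictly dominated by row a, so Row never plays it.
The remaining 2×2 game on (a, b) × (I, II) has no saddle point. Let Row play a with probability p; indifference gives −5p + 8(1−p) = 2p − 11(1−p), so p = 19/26.
Similarly Column's optimal q on I is 1/2, and the value is -5·(1/2) + (2)·(1/2) = -3/2.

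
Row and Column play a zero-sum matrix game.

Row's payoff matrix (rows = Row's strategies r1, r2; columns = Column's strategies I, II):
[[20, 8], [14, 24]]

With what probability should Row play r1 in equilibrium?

5/11

Row minima are 8 and 14, so Row's maximin is 14; column maxima are 20 and 24, so Column's minimax is 20. These differ, so the equilibrium is in mixed strategies.
Let Row play r1 with probability p. Column is indifferent when 20p + 14(1−p) = 8p + 24(1−p), giving p = 5/11.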